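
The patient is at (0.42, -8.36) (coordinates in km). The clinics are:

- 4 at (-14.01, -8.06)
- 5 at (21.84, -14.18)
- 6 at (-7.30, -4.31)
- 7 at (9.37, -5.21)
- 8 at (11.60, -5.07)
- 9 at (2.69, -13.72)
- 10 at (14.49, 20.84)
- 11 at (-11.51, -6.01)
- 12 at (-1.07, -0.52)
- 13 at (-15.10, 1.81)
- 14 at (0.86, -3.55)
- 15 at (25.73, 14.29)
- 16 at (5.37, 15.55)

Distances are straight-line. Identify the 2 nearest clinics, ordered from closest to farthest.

14, 9

Distances from (0.42, -8.36):
4: 14.43 km
5: 22.20 km
6: 8.72 km
7: 9.49 km
8: 11.65 km
9: 5.82 km
10: 32.41 km
11: 12.16 km
12: 7.98 km
13: 18.56 km
14: 4.83 km
15: 33.96 km
16: 24.42 km
Sorted: 14 (4.83 km) < 9 (5.82 km) < 12 (7.98 km) < 6 (8.72 km) < …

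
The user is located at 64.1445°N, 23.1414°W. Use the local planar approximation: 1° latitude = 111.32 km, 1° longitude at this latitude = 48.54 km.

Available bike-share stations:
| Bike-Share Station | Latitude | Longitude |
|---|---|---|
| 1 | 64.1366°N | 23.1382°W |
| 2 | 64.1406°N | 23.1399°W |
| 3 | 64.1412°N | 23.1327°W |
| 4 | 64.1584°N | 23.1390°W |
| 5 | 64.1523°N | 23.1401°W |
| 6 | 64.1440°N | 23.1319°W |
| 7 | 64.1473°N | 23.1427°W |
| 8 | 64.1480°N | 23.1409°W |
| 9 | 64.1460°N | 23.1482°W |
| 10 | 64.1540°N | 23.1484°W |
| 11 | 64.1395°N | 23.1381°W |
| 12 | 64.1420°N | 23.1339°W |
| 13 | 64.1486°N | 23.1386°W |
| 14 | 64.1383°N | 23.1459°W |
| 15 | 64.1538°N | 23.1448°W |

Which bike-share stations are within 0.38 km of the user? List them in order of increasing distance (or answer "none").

7, 9

Distances from 64.1445°N, 23.1414°W:
1: √((-0.0079·111.32)² + (0.0032·48.54)²) = √(0.773394 + 0.024127) = 0.8930 km
2: √((-0.0039·111.32)² + (0.0015·48.54)²) = √(0.188484 + 0.005301) = 0.4402 km
3: √((-0.0033·111.32)² + (0.0087·48.54)²) = √(0.134950 + 0.178336) = 0.5597 km
4: √((0.0139·111.32)² + (0.0024·48.54)²) = √(2.394286 + 0.013571) = 1.5517 km
5: √((0.0078·111.32)² + (0.0013·48.54)²) = √(0.753938 + 0.003982) = 0.8706 km
6: √((-0.0005·111.32)² + (0.0095·48.54)²) = √(0.003098 + 0.212641) = 0.4645 km
7: √((0.0028·111.32)² + (-0.0013·48.54)²) = √(0.097154 + 0.003982) = 0.3180 km
8: √((0.0035·111.32)² + (0.0005·48.54)²) = √(0.151804 + 0.000589) = 0.3904 km
9: √((0.0015·111.32)² + (-0.0068·48.54)²) = √(0.027882 + 0.108948) = 0.3699 km
10: √((0.0095·111.32)² + (-0.0070·48.54)²) = √(1.118391 + 0.115450) = 1.1108 km
11: √((-0.0050·111.32)² + (0.0033·48.54)²) = √(0.309804 + 0.025658) = 0.5792 km
12: √((-0.0025·111.32)² + (0.0075·48.54)²) = √(0.077451 + 0.132532) = 0.4582 km
13: √((0.0041·111.32)² + (0.0028·48.54)²) = √(0.208312 + 0.018472) = 0.4762 km
14: √((-0.0062·111.32)² + (-0.0045·48.54)²) = √(0.476354 + 0.047712) = 0.7239 km
15: √((0.0093·111.32)² + (-0.0034·48.54)²) = √(1.071796 + 0.027237) = 1.0483 km
Threshold 0.38 km: 7 (0.3180 km), 9 (0.3699 km) are within range.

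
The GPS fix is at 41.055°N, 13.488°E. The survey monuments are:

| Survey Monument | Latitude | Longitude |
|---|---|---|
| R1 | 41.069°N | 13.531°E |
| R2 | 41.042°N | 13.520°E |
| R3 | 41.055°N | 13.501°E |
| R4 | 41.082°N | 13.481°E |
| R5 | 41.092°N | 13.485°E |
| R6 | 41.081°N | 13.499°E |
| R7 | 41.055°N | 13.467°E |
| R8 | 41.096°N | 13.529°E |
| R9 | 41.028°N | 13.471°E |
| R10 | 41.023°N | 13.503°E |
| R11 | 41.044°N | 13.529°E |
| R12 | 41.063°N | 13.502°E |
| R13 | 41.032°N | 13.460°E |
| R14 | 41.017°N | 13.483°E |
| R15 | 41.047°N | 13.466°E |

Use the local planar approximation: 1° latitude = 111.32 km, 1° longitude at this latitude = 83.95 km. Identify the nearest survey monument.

Distances from 41.055°N, 13.488°E:
R1: √((0.014·111.32)² + (0.043·83.95)²) = √(2.42886 + 13.03102) = 3.932 km
R2: √((-0.013·111.32)² + (0.032·83.95)²) = √(2.09427 + 7.21674) = 3.051 km
R3: √((0.000·111.32)² + (0.013·83.95)²) = √(0.00000 + 1.19104) = 1.091 km
R4: √((0.027·111.32)² + (-0.007·83.95)²) = √(9.03387 + 0.34533) = 3.063 km
R5: √((0.037·111.32)² + (-0.003·83.95)²) = √(16.96484 + 0.06343) = 4.127 km
R6: √((0.026·111.32)² + (0.011·83.95)²) = √(8.37709 + 0.85276) = 3.038 km
R7: √((0.000·111.32)² + (-0.021·83.95)²) = √(0.00000 + 3.10799) = 1.763 km
R8: √((0.041·111.32)² + (0.041·83.95)²) = √(20.83119 + 11.84702) = 5.716 km
R9: √((-0.027·111.32)² + (-0.017·83.95)²) = √(9.03387 + 2.03676) = 3.327 km
R10: √((-0.032·111.32)² + (0.015·83.95)²) = √(12.68955 + 1.58571) = 3.778 km
R11: √((-0.011·111.32)² + (0.041·83.95)²) = √(1.49945 + 11.84702) = 3.653 km
R12: √((0.008·111.32)² + (0.014·83.95)²) = √(0.79310 + 1.38133) = 1.475 km
R13: √((-0.023·111.32)² + (-0.028·83.95)²) = √(6.55544 + 5.52532) = 3.476 km
R14: √((-0.038·111.32)² + (-0.005·83.95)²) = √(17.89425 + 0.17619) = 4.251 km
R15: √((-0.008·111.32)² + (-0.022·83.95)²) = √(0.79310 + 3.41104) = 2.050 km
Minimum: R3 at 1.091 km.

R3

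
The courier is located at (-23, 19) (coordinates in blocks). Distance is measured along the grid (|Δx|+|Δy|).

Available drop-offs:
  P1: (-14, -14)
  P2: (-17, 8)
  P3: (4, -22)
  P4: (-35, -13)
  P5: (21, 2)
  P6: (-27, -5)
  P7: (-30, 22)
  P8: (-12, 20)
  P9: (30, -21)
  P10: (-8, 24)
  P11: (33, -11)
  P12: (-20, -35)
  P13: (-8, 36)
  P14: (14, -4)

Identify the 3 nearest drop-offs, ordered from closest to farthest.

Distances from (-23, 19):
P1: |9| + |-33| = 9 + 33 = 42 blocks
P2: |6| + |-11| = 6 + 11 = 17 blocks
P3: |27| + |-41| = 27 + 41 = 68 blocks
P4: |-12| + |-32| = 12 + 32 = 44 blocks
P5: |44| + |-17| = 44 + 17 = 61 blocks
P6: |-4| + |-24| = 4 + 24 = 28 blocks
P7: |-7| + |3| = 7 + 3 = 10 blocks
P8: |11| + |1| = 11 + 1 = 12 blocks
P9: |53| + |-40| = 53 + 40 = 93 blocks
P10: |15| + |5| = 15 + 5 = 20 blocks
P11: |56| + |-30| = 56 + 30 = 86 blocks
P12: |3| + |-54| = 3 + 54 = 57 blocks
P13: |15| + |17| = 15 + 17 = 32 blocks
P14: |37| + |-23| = 37 + 23 = 60 blocks
Sorted: P7 (10 blocks) < P8 (12 blocks) < P2 (17 blocks) < P10 (20 blocks) < P6 (28 blocks) < …

P7, P8, P2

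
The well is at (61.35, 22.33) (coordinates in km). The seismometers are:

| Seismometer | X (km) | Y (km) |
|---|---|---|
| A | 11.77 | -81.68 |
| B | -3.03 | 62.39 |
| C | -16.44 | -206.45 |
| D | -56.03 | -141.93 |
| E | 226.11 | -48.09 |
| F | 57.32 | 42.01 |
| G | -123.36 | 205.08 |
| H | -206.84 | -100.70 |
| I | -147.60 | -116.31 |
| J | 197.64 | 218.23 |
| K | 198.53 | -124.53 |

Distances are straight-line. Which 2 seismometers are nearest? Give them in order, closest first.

Distances from (61.35, 22.33):
A: 115.22 km
B: 75.83 km
C: 241.64 km
D: 201.89 km
E: 179.18 km
F: 20.09 km
G: 259.84 km
H: 295.06 km
I: 250.76 km
J: 238.65 km
K: 200.96 km
Sorted: F (20.09 km) < B (75.83 km) < A (115.22 km) < E (179.18 km) < …

F, B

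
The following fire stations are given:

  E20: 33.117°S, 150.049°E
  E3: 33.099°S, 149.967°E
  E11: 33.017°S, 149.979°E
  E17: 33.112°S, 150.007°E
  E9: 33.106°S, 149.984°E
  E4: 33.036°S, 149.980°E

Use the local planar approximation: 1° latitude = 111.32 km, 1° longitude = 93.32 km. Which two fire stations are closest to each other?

E3 and E9

Pairwise distances:
E20–E3: 7.910 km
E20–E11: 12.907 km
E20–E17: 3.959 km
E20–E9: 6.188 km
E20–E4: 11.080 km
E3–E11: 9.197 km
E3–E17: 4.004 km
E3–E9: 1.767 km
E3–E4: 7.117 km
E11–E17: 10.893 km
E11–E9: 9.918 km
E11–E4: 2.117 km
E17–E9: 2.248 km
E17–E4: 8.828 km
E9–E4: 7.801 km
Closest pair: E3–E9 at 1.767 km.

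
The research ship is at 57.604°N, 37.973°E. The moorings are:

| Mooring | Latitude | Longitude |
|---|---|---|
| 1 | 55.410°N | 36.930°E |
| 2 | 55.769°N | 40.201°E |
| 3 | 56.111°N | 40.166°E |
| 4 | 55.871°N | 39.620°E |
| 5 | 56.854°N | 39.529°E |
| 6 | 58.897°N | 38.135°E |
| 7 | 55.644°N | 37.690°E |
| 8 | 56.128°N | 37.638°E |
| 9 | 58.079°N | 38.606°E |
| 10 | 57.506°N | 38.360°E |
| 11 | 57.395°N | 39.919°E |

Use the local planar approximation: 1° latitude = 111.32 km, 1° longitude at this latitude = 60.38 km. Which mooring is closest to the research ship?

Distances from 57.604°N, 37.973°E:
1: 252.225 km
2: 244.591 km
3: 212.499 km
4: 217.041 km
5: 125.688 km
6: 144.269 km
7: 218.855 km
8: 165.549 km
9: 65.244 km
10: 25.788 km
11: 119.781 km
Minimum: 10 at 25.788 km.

10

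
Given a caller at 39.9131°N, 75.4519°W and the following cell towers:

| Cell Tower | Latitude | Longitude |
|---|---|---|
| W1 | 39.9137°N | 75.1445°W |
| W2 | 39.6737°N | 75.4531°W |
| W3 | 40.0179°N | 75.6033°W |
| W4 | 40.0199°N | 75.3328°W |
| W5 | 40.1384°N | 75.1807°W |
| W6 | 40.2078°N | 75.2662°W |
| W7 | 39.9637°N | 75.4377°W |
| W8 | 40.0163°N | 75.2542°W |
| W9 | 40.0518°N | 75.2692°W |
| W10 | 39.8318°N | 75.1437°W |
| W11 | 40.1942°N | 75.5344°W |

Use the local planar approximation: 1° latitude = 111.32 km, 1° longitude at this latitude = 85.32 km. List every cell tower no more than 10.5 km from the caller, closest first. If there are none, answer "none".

W7

Distances from 39.9131°N, 75.4519°W:
W1: 26.2275 km
W2: 26.6502 km
W3: 17.4059 km
W4: 15.6399 km
W5: 34.1237 km
W6: 36.4316 km
W7: 5.7616 km
W8: 20.4084 km
W9: 21.9404 km
W10: 27.8095 km
W11: 32.0740 km
Threshold 10.5 km: W7 (5.7616 km) is within range.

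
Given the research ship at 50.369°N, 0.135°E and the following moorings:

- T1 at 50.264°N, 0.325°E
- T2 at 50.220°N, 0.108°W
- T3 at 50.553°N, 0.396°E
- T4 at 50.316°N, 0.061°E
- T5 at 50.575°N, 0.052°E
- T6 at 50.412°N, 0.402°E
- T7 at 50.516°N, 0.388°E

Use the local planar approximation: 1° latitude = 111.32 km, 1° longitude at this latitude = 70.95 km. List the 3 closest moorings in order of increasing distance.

T4, T1, T6

Distances from 50.369°N, 0.135°E:
T1: 17.842 km
T2: 23.924 km
T3: 27.613 km
T4: 7.898 km
T5: 23.676 km
T6: 19.539 km
T7: 24.290 km
Sorted: T4 (7.898 km) < T1 (17.842 km) < T6 (19.539 km) < T5 (23.676 km) < T2 (23.924 km) < …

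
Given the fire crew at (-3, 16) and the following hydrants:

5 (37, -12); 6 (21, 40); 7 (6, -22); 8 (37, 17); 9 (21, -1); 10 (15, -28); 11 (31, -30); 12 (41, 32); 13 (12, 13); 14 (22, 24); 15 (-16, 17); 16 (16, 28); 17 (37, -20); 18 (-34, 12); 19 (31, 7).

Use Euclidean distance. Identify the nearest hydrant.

Distances from (-3, 16):
5: √((40)² + (-28)²) = √(1600.000 + 784.000) = 48.8
6: √((24)² + (24)²) = √(576.000 + 576.000) = 33.9
7: √((9)² + (-38)²) = √(81.000 + 1444.000) = 39.1
8: √((40)² + (1)²) = √(1600.000 + 1.000) = 40.0
9: √((24)² + (-17)²) = √(576.000 + 289.000) = 29.4
10: √((18)² + (-44)²) = √(324.000 + 1936.000) = 47.5
11: √((34)² + (-46)²) = √(1156.000 + 2116.000) = 57.2
12: √((44)² + (16)²) = √(1936.000 + 256.000) = 46.8
13: √((15)² + (-3)²) = √(225.000 + 9.000) = 15.3
14: √((25)² + (8)²) = √(625.000 + 64.000) = 26.2
15: √((-13)² + (1)²) = √(169.000 + 1.000) = 13.0
16: √((19)² + (12)²) = √(361.000 + 144.000) = 22.5
17: √((40)² + (-36)²) = √(1600.000 + 1296.000) = 53.8
18: √((-31)² + (-4)²) = √(961.000 + 16.000) = 31.3
19: √((34)² + (-9)²) = √(1156.000 + 81.000) = 35.2
Minimum: 15 at 13.0.

15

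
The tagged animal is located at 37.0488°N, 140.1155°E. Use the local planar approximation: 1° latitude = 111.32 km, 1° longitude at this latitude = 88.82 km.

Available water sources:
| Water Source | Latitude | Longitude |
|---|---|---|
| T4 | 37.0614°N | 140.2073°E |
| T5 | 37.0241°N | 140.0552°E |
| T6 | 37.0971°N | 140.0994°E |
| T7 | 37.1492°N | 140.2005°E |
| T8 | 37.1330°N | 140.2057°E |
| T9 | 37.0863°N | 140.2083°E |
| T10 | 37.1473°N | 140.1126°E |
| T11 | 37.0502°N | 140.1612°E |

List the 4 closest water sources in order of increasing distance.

Distances from 37.0488°N, 140.1155°E:
T4: √((0.0126·111.32)² + (0.0918·88.82)²) = √(1.967377 + 66.482432) = 8.2734 km
T5: √((-0.0247·111.32)² + (-0.0603·88.82)²) = √(7.560322 + 28.685086) = 6.0204 km
T6: √((0.0483·111.32)² + (-0.0161·88.82)²) = √(28.909505 + 2.044906) = 5.5637 km
T7: √((0.1004·111.32)² + (0.0850·88.82)²) = √(124.914778 + 56.997970) = 13.4875 km
T8: √((0.0842·111.32)² + (0.0902·88.82)²) = √(87.855828 + 64.185158) = 12.3305 km
T9: √((0.0375·111.32)² + (0.0928·88.82)²) = √(17.426450 + 67.938740) = 9.2393 km
T10: √((0.0985·111.32)² + (-0.0029·88.82)²) = √(120.231664 + 0.066346) = 10.9680 km
T11: √((0.0014·111.32)² + (0.0457·88.82)²) = √(0.024289 + 16.476082) = 4.0621 km
Sorted: T11 (4.0621 km) < T6 (5.5637 km) < T5 (6.0204 km) < T4 (8.2734 km) < T9 (9.2393 km) < T10 (10.9680 km) < …

T11, T6, T5, T4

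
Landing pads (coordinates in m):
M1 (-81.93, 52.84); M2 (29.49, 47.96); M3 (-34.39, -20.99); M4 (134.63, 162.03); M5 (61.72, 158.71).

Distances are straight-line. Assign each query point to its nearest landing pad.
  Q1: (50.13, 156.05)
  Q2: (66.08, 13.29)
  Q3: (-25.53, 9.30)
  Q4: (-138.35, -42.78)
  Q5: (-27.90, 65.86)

Q1 at (50.13, 156.05):
  M1: 167.61 m
  M2: 110.04 m
  M3: 196.18 m
  M4: 84.71 m
  M5: 11.89 m
  → nearest: M5 (11.89 m)
Q2 at (66.08, 13.29):
  M1: 153.20 m
  M2: 50.41 m
  M3: 106.16 m
  M4: 163.78 m
  M5: 145.49 m
  → nearest: M2 (50.41 m)
Q3 at (-25.53, 9.30):
  M1: 71.25 m
  M2: 67.24 m
  M3: 31.56 m
  M4: 221.31 m
  M5: 173.02 m
  → nearest: M3 (31.56 m)
Q4 at (-138.35, -42.78):
  M1: 111.02 m
  M2: 190.80 m
  M3: 106.22 m
  M4: 341.27 m
  M5: 283.95 m
  → nearest: M3 (106.22 m)
Q5 at (-27.90, 65.86):
  M1: 55.58 m
  M2: 60.12 m
  M3: 87.09 m
  M4: 188.85 m
  M5: 129.05 m
  → nearest: M1 (55.58 m)

Q1→M5; Q2→M2; Q3→M3; Q4→M3; Q5→M1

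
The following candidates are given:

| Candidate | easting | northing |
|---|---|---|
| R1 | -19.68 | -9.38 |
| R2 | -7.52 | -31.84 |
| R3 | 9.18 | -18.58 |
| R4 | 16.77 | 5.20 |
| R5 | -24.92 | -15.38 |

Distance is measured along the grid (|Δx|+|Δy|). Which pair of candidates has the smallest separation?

R1 and R5

Pairwise distances:
R1–R2: |12.16| + |-22.46| = 12.16 + 22.46 = 34.62
R1–R3: |28.86| + |-9.20| = 28.86 + 9.20 = 38.06
R1–R4: |36.45| + |14.58| = 36.45 + 14.58 = 51.03
R1–R5: |-5.24| + |-6.00| = 5.24 + 6.00 = 11.24
R2–R3: |16.70| + |13.26| = 16.70 + 13.26 = 29.96
R2–R4: |24.29| + |37.04| = 24.29 + 37.04 = 61.33
R2–R5: |-17.40| + |16.46| = 17.40 + 16.46 = 33.86
R3–R4: |7.59| + |23.78| = 7.59 + 23.78 = 31.37
R3–R5: |-34.10| + |3.20| = 34.10 + 3.20 = 37.30
R4–R5: |-41.69| + |-20.58| = 41.69 + 20.58 = 62.27
Closest pair: R1–R5 at 11.24.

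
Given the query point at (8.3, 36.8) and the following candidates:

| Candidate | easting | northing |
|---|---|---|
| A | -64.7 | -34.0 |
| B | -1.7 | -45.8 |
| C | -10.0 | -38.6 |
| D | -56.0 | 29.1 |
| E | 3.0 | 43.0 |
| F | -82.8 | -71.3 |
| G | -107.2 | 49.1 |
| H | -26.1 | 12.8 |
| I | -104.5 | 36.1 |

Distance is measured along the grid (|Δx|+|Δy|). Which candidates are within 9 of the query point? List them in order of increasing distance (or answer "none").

Distances from (8.3, 36.8):
A: 143.8
B: 92.6
C: 93.7
D: 72.0
E: 11.5
F: 199.2
G: 127.8
H: 58.4
I: 113.5
Threshold 9: none within range.

none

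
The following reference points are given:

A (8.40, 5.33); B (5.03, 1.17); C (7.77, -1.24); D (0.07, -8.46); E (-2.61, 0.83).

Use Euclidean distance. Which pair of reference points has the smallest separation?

B and C

Pairwise distances:
A–B: √((-3.37)² + (-4.16)²) = √(11.3569 + 17.3056) = 5.35
A–C: √((-0.63)² + (-6.57)²) = √(0.3969 + 43.1649) = 6.60
A–D: √((-8.33)² + (-13.79)²) = √(69.3889 + 190.1641) = 16.11
A–E: √((-11.01)² + (-4.50)²) = √(121.2201 + 20.2500) = 11.89
B–C: √((2.74)² + (-2.41)²) = √(7.5076 + 5.8081) = 3.65
B–D: √((-4.96)² + (-9.63)²) = √(24.6016 + 92.7369) = 10.83
B–E: √((-7.64)² + (-0.34)²) = √(58.3696 + 0.1156) = 7.65
C–D: √((-7.70)² + (-7.22)²) = √(59.2900 + 52.1284) = 10.56
C–E: √((-10.38)² + (2.07)²) = √(107.7444 + 4.2849) = 10.58
D–E: √((-2.68)² + (9.29)²) = √(7.1824 + 86.3041) = 9.67
Closest pair: B–C at 3.65.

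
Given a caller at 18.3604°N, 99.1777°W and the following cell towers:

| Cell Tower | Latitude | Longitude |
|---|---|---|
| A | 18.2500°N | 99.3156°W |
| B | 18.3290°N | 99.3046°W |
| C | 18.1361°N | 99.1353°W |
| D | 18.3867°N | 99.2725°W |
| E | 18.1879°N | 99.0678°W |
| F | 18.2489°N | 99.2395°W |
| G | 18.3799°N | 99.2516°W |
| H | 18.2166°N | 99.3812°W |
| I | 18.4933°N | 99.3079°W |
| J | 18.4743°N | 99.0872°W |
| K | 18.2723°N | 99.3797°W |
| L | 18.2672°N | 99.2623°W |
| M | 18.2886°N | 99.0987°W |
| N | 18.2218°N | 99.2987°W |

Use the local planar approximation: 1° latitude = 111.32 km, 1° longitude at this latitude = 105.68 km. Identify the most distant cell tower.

H

Distances from 18.3604°N, 99.1777°W:
A: √((-0.1104·111.32)² + (-0.1379·105.68)²) = √(151.037414 + 212.380257) = 19.0635 km
B: √((-0.0314·111.32)² + (-0.1269·105.68)²) = √(12.218157 + 179.849342) = 13.8588 km
C: √((-0.2243·111.32)² + (0.0424·105.68)²) = √(623.454756 + 20.077855) = 25.3679 km
D: √((0.0263·111.32)² + (-0.0948·105.68)²) = √(8.571521 + 100.369621) = 10.4375 km
E: √((-0.1725·111.32)² + (0.1099·105.68)²) = √(368.743687 + 134.890385) = 22.4418 km
F: √((-0.1115·111.32)² + (-0.0618·105.68)²) = √(154.062212 + 42.654274) = 14.0256 km
G: √((0.0195·111.32)² + (-0.0739·105.68)²) = √(4.712112 + 60.992226) = 8.1058 km
H: √((-0.1438·111.32)² + (-0.2035·105.68)²) = √(256.250173 + 462.502875) = 26.8096 km
I: √((0.1329·111.32)² + (-0.1302·105.68)²) = √(218.875100 + 189.324831) = 20.2040 km
J: √((0.1139·111.32)² + (0.0905·105.68)²) = √(160.765866 + 91.470861) = 15.8820 km
K: √((-0.0881·111.32)² + (-0.2020·105.68)²) = √(96.182976 + 455.709779) = 23.4924 km
L: √((-0.0932·111.32)² + (-0.0846·105.68)²) = √(107.641123 + 79.933041) = 13.6958 km
M: √((-0.0718·111.32)² + (0.0790·105.68)²) = √(63.884468 + 69.701126) = 11.5579 km
N: √((-0.1386·111.32)² + (-0.1210·105.68)²) = √(238.052560 + 163.514530) = 20.0391 km
Maximum: H at 26.8096 km.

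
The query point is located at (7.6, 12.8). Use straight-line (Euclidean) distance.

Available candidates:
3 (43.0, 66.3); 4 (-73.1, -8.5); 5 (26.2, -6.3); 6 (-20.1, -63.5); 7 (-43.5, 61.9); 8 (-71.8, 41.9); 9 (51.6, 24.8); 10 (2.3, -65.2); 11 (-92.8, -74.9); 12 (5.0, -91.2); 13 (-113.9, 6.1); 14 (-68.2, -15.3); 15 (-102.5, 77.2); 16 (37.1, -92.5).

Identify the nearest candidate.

5

Distances from (7.6, 12.8):
3: √((35.4)² + (53.5)²) = √(1253.160 + 2862.250) = 64.2
4: √((-80.7)² + (-21.3)²) = √(6512.490 + 453.690) = 83.5
5: √((18.6)² + (-19.1)²) = √(345.960 + 364.810) = 26.7
6: √((-27.7)² + (-76.3)²) = √(767.290 + 5821.690) = 81.2
7: √((-51.1)² + (49.1)²) = √(2611.210 + 2410.810) = 70.9
8: √((-79.4)² + (29.1)²) = √(6304.360 + 846.810) = 84.6
9: √((44.0)² + (12.0)²) = √(1936.000 + 144.000) = 45.6
10: √((-5.3)² + (-78.0)²) = √(28.090 + 6084.000) = 78.2
11: √((-100.4)² + (-87.7)²) = √(10080.160 + 7691.290) = 133.3
12: √((-2.6)² + (-104.0)²) = √(6.760 + 10816.000) = 104.0
13: √((-121.5)² + (-6.7)²) = √(14762.250 + 44.890) = 121.7
14: √((-75.8)² + (-28.1)²) = √(5745.640 + 789.610) = 80.8
15: √((-110.1)² + (64.4)²) = √(12122.010 + 4147.360) = 127.6
16: √((29.5)² + (-105.3)²) = √(870.250 + 11088.090) = 109.4
Minimum: 5 at 26.7.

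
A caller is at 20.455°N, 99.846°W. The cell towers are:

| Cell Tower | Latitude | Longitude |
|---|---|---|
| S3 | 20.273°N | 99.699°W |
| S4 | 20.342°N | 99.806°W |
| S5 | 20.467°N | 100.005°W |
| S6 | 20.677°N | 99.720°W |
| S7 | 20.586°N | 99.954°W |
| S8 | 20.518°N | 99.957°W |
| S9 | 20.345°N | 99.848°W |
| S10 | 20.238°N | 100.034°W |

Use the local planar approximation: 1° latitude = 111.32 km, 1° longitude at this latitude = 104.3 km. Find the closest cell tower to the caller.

Distances from 20.455°N, 99.846°W:
S3: 25.408 km
S4: 13.253 km
S5: 16.637 km
S6: 27.990 km
S7: 18.427 km
S8: 13.536 km
S9: 12.247 km
S10: 31.113 km
Minimum: S9 at 12.247 km.

S9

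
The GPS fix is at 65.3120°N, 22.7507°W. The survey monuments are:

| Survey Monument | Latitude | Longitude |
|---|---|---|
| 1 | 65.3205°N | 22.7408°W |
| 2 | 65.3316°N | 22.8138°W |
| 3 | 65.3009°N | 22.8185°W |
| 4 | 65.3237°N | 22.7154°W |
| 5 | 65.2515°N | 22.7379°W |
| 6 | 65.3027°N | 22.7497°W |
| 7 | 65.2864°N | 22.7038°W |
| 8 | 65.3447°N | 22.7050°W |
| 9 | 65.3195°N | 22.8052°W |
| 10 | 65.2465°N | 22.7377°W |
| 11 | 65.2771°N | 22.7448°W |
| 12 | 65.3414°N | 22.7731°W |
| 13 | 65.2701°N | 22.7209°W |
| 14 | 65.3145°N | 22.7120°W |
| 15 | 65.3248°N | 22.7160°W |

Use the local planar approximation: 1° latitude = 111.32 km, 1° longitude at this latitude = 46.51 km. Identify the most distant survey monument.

10

Distances from 65.3120°N, 22.7507°W:
1: 1.0523 km
2: 3.6570 km
3: 3.3868 km
4: 2.0957 km
5: 6.7611 km
6: 1.0363 km
7: 3.5888 km
8: 4.2153 km
9: 2.6688 km
10: 7.3165 km
11: 3.8947 km
12: 3.4346 km
13: 4.8659 km
14: 1.8213 km
15: 2.1529 km
Maximum: 10 at 7.3165 km.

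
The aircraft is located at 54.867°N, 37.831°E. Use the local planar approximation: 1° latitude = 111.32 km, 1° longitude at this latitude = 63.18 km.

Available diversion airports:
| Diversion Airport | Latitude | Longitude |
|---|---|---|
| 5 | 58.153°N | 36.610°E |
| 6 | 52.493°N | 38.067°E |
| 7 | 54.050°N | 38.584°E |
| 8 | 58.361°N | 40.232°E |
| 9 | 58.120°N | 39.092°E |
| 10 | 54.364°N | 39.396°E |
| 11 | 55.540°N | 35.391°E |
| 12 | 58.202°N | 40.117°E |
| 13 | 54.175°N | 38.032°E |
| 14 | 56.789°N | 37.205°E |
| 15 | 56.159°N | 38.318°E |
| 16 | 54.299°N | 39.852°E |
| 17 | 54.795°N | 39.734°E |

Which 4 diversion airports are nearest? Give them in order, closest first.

Distances from 54.867°N, 37.831°E:
5: 373.843 km
6: 264.694 km
7: 102.640 km
8: 417.487 km
9: 370.784 km
10: 113.631 km
11: 171.400 km
12: 398.357 km
13: 78.073 km
14: 217.582 km
15: 147.080 km
16: 142.485 km
17: 120.498 km
Sorted: 13 (78.073 km) < 7 (102.640 km) < 10 (113.631 km) < 17 (120.498 km) < 16 (142.485 km) < 15 (147.080 km) < …

13, 7, 10, 17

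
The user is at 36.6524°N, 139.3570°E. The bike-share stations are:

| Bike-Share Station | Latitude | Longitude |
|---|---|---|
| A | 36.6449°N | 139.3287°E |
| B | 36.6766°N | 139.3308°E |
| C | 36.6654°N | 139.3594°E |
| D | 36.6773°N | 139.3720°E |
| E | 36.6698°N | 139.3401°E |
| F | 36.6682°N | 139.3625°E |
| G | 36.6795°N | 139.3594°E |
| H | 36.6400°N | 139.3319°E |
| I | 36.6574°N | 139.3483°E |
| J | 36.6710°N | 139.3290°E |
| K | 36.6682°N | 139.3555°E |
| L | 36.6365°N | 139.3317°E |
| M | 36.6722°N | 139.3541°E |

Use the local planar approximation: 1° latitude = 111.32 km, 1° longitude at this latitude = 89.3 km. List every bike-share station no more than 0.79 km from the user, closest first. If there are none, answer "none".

Distances from 36.6524°N, 139.3570°E:
A: √((-0.0075·111.32)² + (-0.0283·89.3)²) = √(0.697058 + 6.386689) = 2.6615 km
B: √((0.0242·111.32)² + (-0.0262·89.3)²) = √(7.257334 + 5.474009) = 3.5681 km
C: √((0.0130·111.32)² + (0.0024·89.3)²) = √(2.094272 + 0.045933) = 1.4629 km
D: √((0.0249·111.32)² + (0.0150·89.3)²) = √(7.683252 + 1.794260) = 3.0786 km
E: √((0.0174·111.32)² + (-0.0169·89.3)²) = √(3.751845 + 2.277594) = 2.4555 km
F: √((0.0158·111.32)² + (0.0055·89.3)²) = √(3.093574 + 0.241228) = 1.8261 km
G: √((0.0271·111.32)² + (0.0024·89.3)²) = √(9.100913 + 0.045933) = 3.0244 km
H: √((-0.0124·111.32)² + (-0.0251·89.3)²) = √(1.905416 + 5.024008) = 2.6324 km
I: √((0.0050·111.32)² + (-0.0087·89.3)²) = √(0.309804 + 0.603589) = 0.9557 km
J: √((0.0186·111.32)² + (-0.0280·89.3)²) = √(4.287186 + 6.252000) = 3.2464 km
K: √((0.0158·111.32)² + (-0.0015·89.3)²) = √(3.093574 + 0.017943) = 1.7639 km
L: √((-0.0159·111.32)² + (-0.0253·89.3)²) = √(3.132858 + 5.104391) = 2.8701 km
M: √((0.0198·111.32)² + (-0.0029·89.3)²) = √(4.858216 + 0.067065) = 2.2193 km
Threshold 0.79 km: none within range.

none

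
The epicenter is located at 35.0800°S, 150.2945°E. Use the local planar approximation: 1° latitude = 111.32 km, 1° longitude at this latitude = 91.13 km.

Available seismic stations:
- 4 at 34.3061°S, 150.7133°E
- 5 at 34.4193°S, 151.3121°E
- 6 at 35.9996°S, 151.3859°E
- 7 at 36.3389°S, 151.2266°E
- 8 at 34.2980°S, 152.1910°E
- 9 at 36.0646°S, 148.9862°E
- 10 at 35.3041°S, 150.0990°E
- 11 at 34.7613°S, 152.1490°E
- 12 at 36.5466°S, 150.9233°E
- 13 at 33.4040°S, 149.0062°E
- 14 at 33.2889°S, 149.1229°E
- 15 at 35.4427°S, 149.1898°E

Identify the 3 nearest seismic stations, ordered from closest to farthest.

Distances from 35.0800°S, 150.2945°E:
4: √((0.7739·111.32)² + (0.4188·91.13)²) = √(7421.916921 + 1456.585850) = 94.2258 km
5: √((0.6607·111.32)² + (1.0176·91.13)²) = √(5409.473641 + 8599.573984) = 118.3598 km
6: √((-0.9196·111.32)² + (1.0914·91.13)²) = √(10479.590693 + 9892.148776) = 142.7296 km
7: √((-1.2589·111.32)² + (0.9321·91.13)²) = √(19639.429250 + 7215.189742) = 163.8738 km
8: √((0.7820·111.32)² + (1.8965·91.13)²) = √(7578.092489 + 29869.533139) = 193.5139 km
9: √((-0.9846·111.32)² + (-1.3083·91.13)²) = √(12013.403335 + 14214.690998) = 161.9509 km
10: √((-0.2241·111.32)² + (-0.1955·91.13)²) = √(622.343429 + 317.406827) = 30.6553 km
11: √((0.3187·111.32)² + (1.8545·91.13)²) = √(1258.666062 + 28561.197730) = 172.6843 km
12: √((-1.4666·111.32)² + (0.6288·91.13)²) = √(26654.451910 + 3283.581549) = 173.0261 km
13: √((1.6760·111.32)² + (-1.2883·91.13)²) = √(34809.230590 + 13783.412517) = 220.4374 km
14: √((1.7911·111.32)² + (-1.1716·91.13)²) = √(39754.478715 + 11399.386179) = 226.1722 km
15: √((-0.3627·111.32)² + (-1.1047·91.13)²) = √(1630.202319 + 10134.712858) = 108.4662 km
Sorted: 10 (30.6553 km) < 4 (94.2258 km) < 15 (108.4662 km) < 5 (118.3598 km) < 6 (142.7296 km) < …

10, 4, 15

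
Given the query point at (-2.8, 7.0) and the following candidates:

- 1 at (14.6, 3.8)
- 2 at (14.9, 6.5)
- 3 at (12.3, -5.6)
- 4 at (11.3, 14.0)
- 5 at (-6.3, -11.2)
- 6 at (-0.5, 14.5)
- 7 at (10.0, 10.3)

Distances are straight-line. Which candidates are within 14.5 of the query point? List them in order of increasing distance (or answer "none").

6, 7

Distances from (-2.8, 7.0):
1: √((17.4)² + (-3.2)²) = √(302.7600 + 10.2400) = 17.69
2: √((17.7)² + (-0.5)²) = √(313.2900 + 0.2500) = 17.71
3: √((15.1)² + (-12.6)²) = √(228.0100 + 158.7600) = 19.67
4: √((14.1)² + (7.0)²) = √(198.8100 + 49.0000) = 15.74
5: √((-3.5)² + (-18.2)²) = √(12.2500 + 331.2400) = 18.53
6: √((2.3)² + (7.5)²) = √(5.2900 + 56.2500) = 7.84
7: √((12.8)² + (3.3)²) = √(163.8400 + 10.8900) = 13.22
Threshold 14.5: 6 (7.84), 7 (13.22) are within range.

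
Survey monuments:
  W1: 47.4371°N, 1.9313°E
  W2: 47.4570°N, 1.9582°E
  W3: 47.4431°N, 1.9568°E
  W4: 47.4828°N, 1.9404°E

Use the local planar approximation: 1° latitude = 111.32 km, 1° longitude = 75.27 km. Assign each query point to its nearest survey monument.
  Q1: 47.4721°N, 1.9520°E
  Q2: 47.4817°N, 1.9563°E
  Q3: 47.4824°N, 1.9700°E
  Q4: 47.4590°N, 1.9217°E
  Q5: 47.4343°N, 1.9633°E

Q1→W4; Q2→W4; Q3→W4; Q4→W1; Q5→W3

Q1 at 47.4721°N, 1.9520°E:
  W1: 4.1962 km
  W2: 1.7445 km
  W3: 3.2484 km
  W4: 1.4769 km
  → nearest: W4 (1.4769 km)
Q2 at 47.4817°N, 1.9563°E:
  W1: 5.3095 km
  W2: 2.7533 km
  W3: 4.2971 km
  W4: 1.2030 km
  → nearest: W4 (1.2030 km)
Q3 at 47.4824°N, 1.9700°E:
  W1: 5.8237 km
  W2: 2.9637 km
  W3: 4.4863 km
  W4: 2.2284 km
  → nearest: W4 (2.2284 km)
Q4 at 47.4590°N, 1.9217°E:
  W1: 2.5427 km
  W2: 2.7564 km
  W3: 3.1801 km
  W4: 3.0001 km
  → nearest: W1 (2.5427 km)
Q5 at 47.4343°N, 1.9633°E:
  W1: 2.4287 km
  W2: 2.5560 km
  W3: 1.0950 km
  W4: 5.6675 km
  → nearest: W3 (1.0950 km)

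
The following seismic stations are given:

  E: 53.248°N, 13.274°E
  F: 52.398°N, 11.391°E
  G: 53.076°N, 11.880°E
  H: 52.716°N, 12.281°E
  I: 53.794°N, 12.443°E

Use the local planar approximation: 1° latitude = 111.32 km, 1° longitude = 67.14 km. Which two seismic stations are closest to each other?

G and H

Pairwise distances:
G–H: 48.279 km
F–H: 69.453 km
F–G: 82.307 km
E–I: 82.506 km
G–I: 88.415 km
E–H: 89.175 km
E–G: 95.532 km
H–I: 120.495 km
E–F: 157.913 km
F–I: 170.701 km
Closest pair: G–H at 48.279 km.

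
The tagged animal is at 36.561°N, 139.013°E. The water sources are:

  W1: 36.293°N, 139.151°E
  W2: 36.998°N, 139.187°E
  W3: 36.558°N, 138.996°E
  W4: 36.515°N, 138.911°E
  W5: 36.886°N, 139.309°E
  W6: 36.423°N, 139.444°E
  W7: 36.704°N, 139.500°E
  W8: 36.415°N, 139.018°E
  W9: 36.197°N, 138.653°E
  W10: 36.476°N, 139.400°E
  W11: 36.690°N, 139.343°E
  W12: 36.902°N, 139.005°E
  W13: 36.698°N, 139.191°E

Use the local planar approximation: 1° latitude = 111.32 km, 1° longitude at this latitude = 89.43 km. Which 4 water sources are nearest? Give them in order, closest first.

W3, W4, W8, W13

Distances from 36.561°N, 139.013°E:
W1: 32.286 km
W2: 51.075 km
W3: 1.557 km
W4: 10.461 km
W5: 44.829 km
W6: 41.493 km
W7: 46.370 km
W8: 16.259 km
W9: 51.753 km
W10: 35.880 km
W11: 32.820 km
W12: 37.967 km
W13: 22.045 km
Sorted: W3 (1.557 km) < W4 (10.461 km) < W8 (16.259 km) < W13 (22.045 km) < W1 (32.286 km) < W11 (32.820 km) < …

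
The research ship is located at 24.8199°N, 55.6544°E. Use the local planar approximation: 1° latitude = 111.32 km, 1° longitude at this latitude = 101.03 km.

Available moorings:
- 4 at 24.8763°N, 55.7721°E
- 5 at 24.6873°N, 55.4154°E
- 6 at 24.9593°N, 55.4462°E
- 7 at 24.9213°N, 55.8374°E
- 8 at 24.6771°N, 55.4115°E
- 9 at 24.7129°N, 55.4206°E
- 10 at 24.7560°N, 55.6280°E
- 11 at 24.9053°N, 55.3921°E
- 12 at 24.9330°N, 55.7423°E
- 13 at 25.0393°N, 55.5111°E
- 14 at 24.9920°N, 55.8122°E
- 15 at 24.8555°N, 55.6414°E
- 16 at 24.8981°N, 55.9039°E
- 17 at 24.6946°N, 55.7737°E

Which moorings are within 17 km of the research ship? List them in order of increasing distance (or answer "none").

Distances from 24.8199°N, 55.6544°E:
4: 13.4469 km
5: 28.3006 km
6: 26.1392 km
7: 21.6619 km
8: 29.2390 km
9: 26.4541 km
10: 7.5969 km
11: 28.1538 km
12: 15.4071 km
13: 28.3921 km
14: 24.9239 km
15: 4.1750 km
16: 26.6678 km
17: 18.4345 km
Threshold 17 km: 15 (4.1750 km), 10 (7.5969 km), 4 (13.4469 km), 12 (15.4071 km) are within range.

15, 10, 4, 12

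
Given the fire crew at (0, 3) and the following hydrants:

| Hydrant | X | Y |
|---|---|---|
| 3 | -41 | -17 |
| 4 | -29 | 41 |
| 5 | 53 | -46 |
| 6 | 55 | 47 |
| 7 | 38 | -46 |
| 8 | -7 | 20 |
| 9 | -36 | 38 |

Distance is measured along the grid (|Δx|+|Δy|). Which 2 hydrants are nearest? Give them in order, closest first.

8, 3

Distances from (0, 3):
3: |-41| + |-20| = 41 + 20 = 61
4: |-29| + |38| = 29 + 38 = 67
5: |53| + |-49| = 53 + 49 = 102
6: |55| + |44| = 55 + 44 = 99
7: |38| + |-49| = 38 + 49 = 87
8: |-7| + |17| = 7 + 17 = 24
9: |-36| + |35| = 36 + 35 = 71
Sorted: 8 (24) < 3 (61) < 4 (67) < 9 (71) < …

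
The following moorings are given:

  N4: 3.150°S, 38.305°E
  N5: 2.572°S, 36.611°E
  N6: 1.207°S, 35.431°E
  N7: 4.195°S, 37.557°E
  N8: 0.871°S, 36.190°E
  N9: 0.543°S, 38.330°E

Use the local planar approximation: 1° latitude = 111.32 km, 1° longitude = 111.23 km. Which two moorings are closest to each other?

N6 and N8

Pairwise distances:
N6–N8: 92.338 km
N4–N7: 143.020 km
N5–N8: 195.060 km
N4–N5: 199.107 km
N5–N6: 200.789 km
N5–N7: 209.080 km
N8–N9: 240.816 km
N4–N9: 290.225 km
N5–N9: 295.932 km
N6–N9: 330.819 km
N4–N8: 345.986 km
N4–N6: 385.973 km
N7–N8: 400.050 km
N6–N7: 408.117 km
N7–N9: 415.533 km
Closest pair: N6–N8 at 92.338 km.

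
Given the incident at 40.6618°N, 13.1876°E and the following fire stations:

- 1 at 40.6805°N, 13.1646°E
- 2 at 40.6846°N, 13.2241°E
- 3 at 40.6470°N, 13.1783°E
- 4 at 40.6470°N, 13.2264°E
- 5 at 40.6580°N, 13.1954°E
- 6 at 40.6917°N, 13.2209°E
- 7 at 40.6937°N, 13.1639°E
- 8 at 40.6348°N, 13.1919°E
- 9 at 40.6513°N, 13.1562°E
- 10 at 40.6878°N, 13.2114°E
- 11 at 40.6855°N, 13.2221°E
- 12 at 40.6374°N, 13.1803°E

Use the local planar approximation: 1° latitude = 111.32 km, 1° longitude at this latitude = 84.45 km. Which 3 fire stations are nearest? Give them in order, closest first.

Distances from 40.6618°N, 13.1876°E:
1: √((0.0187·111.32)² + (-0.0230·84.45)²) = √(4.333408 + 3.772724) = 2.8471 km
2: √((0.0228·111.32)² + (0.0365·84.45)²) = √(6.441931 + 9.501344) = 3.9929 km
3: √((-0.0148·111.32)² + (-0.0093·84.45)²) = √(2.714375 + 0.616830) = 1.8252 km
4: √((-0.0148·111.32)² + (0.0388·84.45)²) = √(2.714375 + 10.736501) = 3.6675 km
5: √((-0.0038·111.32)² + (0.0078·84.45)²) = √(0.178943 + 0.433899) = 0.7828 km
6: √((0.0299·111.32)² + (0.0333·84.45)²) = √(11.078699 + 7.908384) = 4.3574 km
7: √((0.0319·111.32)² + (-0.0237·84.45)²) = √(12.610368 + 4.005862) = 4.0763 km
8: √((-0.0270·111.32)² + (0.0043·84.45)²) = √(9.033872 + 0.131867) = 3.0275 km
9: √((-0.0105·111.32)² + (-0.0314·84.45)²) = √(1.366234 + 7.031672) = 2.8979 km
10: √((0.0260·111.32)² + (0.0238·84.45)²) = √(8.377088 + 4.039738) = 3.5238 km
11: √((0.0237·111.32)² + (0.0345·84.45)²) = √(6.960542 + 8.488628) = 3.9305 km
12: √((-0.0244·111.32)² + (-0.0073·84.45)²) = √(7.377786 + 0.380054) = 2.7853 km
Sorted: 5 (0.7828 km) < 3 (1.8252 km) < 12 (2.7853 km) < 1 (2.8471 km) < 9 (2.8979 km) < …

5, 3, 12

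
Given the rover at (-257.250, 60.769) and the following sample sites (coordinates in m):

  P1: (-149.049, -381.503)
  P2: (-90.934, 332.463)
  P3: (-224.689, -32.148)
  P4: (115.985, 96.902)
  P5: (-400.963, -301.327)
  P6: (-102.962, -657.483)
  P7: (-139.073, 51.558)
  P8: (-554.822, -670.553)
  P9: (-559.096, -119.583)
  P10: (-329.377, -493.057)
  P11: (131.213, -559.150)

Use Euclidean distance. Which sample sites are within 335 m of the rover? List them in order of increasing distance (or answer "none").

Distances from (-257.250, 60.769):
P1: √((108.201)² + (-442.272)²) = √(11707.45640 + 195604.52198) = 455.315 m
P2: √((166.316)² + (271.694)²) = √(27661.01186 + 73817.62964) = 318.557 m
P3: √((32.561)² + (-92.917)²) = √(1060.21872 + 8633.56889) = 98.457 m
P4: √((373.235)² + (36.133)²) = √(139304.36523 + 1305.59369) = 374.980 m
P5: √((-143.713)² + (-362.096)²) = √(20653.42637 + 131113.51322) = 389.573 m
P6: √((154.288)² + (-718.252)²) = √(23804.78694 + 515885.93550) = 734.636 m
P7: √((118.177)² + (-9.211)²) = √(13965.80333 + 84.84252) = 118.535 m
P8: √((-297.572)² + (-731.322)²) = √(88549.09518 + 534831.86768) = 789.545 m
P9: √((-301.846)² + (-180.352)²) = √(91111.00772 + 32526.84390) = 351.622 m
P10: √((-72.127)² + (-553.826)²) = √(5202.30413 + 306723.23828) = 558.503 m
P11: √((388.463)² + (-619.919)²) = √(150903.50237 + 384299.56656) = 731.576 m
Threshold 335 m: P3 (98.457 m), P7 (118.535 m), P2 (318.557 m) are within range.

P3, P7, P2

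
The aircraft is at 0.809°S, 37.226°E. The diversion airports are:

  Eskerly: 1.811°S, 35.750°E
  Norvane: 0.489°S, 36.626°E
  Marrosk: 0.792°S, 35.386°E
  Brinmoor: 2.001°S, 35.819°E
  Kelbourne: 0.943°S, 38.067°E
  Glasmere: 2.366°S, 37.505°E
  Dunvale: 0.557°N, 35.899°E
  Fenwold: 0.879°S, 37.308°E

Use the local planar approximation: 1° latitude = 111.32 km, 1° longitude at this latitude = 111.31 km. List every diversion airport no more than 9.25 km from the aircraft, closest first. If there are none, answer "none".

none

Distances from 0.809°S, 37.226°E:
Eskerly: √((-1.002·111.32)² + (-1.476·111.31)²) = √(12441.76054 + 26992.37386) = 198.580 km
Norvane: √((0.320·111.32)² + (-0.600·111.31)²) = √(1268.95538 + 4460.36980) = 75.692 km
Marrosk: √((0.017·111.32)² + (-1.840·111.31)²) = √(3.58133 + 41947.29995) = 204.819 km
Brinmoor: √((-1.192·111.32)² + (-1.407·111.31)²) = √(17607.54902 + 24527.68502) = 205.269 km
Kelbourne: √((-0.134·111.32)² + (0.841·111.31)²) = √(222.51331 + 8763.15225) = 94.793 km
Glasmere: √((-1.557·111.32)² + (0.279·111.31)²) = √(30041.63882 + 964.44346) = 176.085 km
Dunvale: √((1.366·111.32)² + (-1.327·111.31)²) = √(23123.19246 + 21817.76257) = 211.993 km
Fenwold: √((-0.070·111.32)² + (0.082·111.31)²) = √(60.72150 + 83.30980) = 12.001 km
Threshold 9.25 km: none within range.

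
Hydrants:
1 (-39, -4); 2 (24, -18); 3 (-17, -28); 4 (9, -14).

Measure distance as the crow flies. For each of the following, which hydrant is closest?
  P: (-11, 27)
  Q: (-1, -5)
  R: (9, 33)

P at (-11, 27):
  1: √((-28)² + (-31)²) = √(784.000 + 961.000) = 41.8
  2: √((35)² + (-45)²) = √(1225.000 + 2025.000) = 57.0
  3: √((-6)² + (-55)²) = √(36.000 + 3025.000) = 55.3
  4: √((20)² + (-41)²) = √(400.000 + 1681.000) = 45.6
  → nearest: 1 (41.8)
Q at (-1, -5):
  1: √((-38)² + (1)²) = √(1444.000 + 1.000) = 38.0
  2: √((25)² + (-13)²) = √(625.000 + 169.000) = 28.2
  3: √((-16)² + (-23)²) = √(256.000 + 529.000) = 28.0
  4: √((10)² + (-9)²) = √(100.000 + 81.000) = 13.5
  → nearest: 4 (13.5)
R at (9, 33):
  1: √((-48)² + (-37)²) = √(2304.000 + 1369.000) = 60.6
  2: √((15)² + (-51)²) = √(225.000 + 2601.000) = 53.2
  3: √((-26)² + (-61)²) = √(676.000 + 3721.000) = 66.3
  4: √((0)² + (-47)²) = √(0.000 + 2209.000) = 47.0
  → nearest: 4 (47.0)

P→1; Q→4; R→4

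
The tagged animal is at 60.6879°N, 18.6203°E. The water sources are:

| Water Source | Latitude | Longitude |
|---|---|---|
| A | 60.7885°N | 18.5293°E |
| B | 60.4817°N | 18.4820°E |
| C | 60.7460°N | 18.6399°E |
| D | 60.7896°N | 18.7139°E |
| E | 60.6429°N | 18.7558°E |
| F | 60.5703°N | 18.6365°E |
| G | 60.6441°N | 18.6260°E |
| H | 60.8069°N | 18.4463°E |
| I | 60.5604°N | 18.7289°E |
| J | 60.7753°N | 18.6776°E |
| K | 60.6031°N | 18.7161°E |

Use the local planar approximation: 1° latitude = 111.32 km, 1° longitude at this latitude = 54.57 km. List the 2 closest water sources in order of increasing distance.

G, C

Distances from 60.6879°N, 18.6203°E:
A: √((0.1006·111.32)² + (-0.0910·54.57)²) = √(125.412942 + 24.659865) = 12.2504 km
B: √((-0.2062·111.32)² + (-0.1383·54.57)²) = √(526.894563 + 56.957677) = 24.1630 km
C: √((0.0581·111.32)² + (0.0196·54.57)²) = √(41.831040 + 1.143984) = 6.5555 km
D: √((0.1017·111.32)² + (0.0936·54.57)²) = √(128.170566 + 26.089130) = 12.4201 km
E: √((-0.0450·111.32)² + (0.1355·54.57)²) = √(25.094088 + 54.674711) = 8.9313 km
F: √((-0.1176·111.32)² + (0.0162·54.57)²) = √(171.380355 + 0.781516) = 13.1210 km
G: √((-0.0438·111.32)² + (0.0057·54.57)²) = √(23.773582 + 0.096751) = 4.8857 km
H: √((0.1190·111.32)² + (-0.1740·54.57)²) = √(175.485129 + 90.158443) = 16.2986 km
I: √((-0.1275·111.32)² + (0.1086·54.57)²) = √(201.449765 + 35.121055) = 15.3809 km
J: √((0.0874·111.32)² + (0.0573·54.57)²) = √(94.660602 + 9.777260) = 10.2195 km
K: √((-0.0848·111.32)² + (0.0958·54.57)²) = √(89.112392 + 27.329956) = 10.7908 km
Sorted: G (4.8857 km) < C (6.5555 km) < E (8.9313 km) < J (10.2195 km) < …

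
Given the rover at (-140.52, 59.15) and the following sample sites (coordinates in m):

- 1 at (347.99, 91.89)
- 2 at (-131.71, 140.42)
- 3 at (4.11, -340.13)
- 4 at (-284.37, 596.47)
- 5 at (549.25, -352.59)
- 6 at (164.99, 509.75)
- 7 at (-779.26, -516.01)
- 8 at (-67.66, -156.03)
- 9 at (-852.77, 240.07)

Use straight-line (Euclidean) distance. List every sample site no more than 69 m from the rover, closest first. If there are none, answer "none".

Distances from (-140.52, 59.15):
1: √((488.51)² + (32.74)²) = √(238642.0201 + 1071.9076) = 489.61 m
2: √((8.81)² + (81.27)²) = √(77.6161 + 6604.8129) = 81.75 m
3: √((144.63)² + (-399.28)²) = √(20917.8369 + 159424.5184) = 424.67 m
4: √((-143.85)² + (537.32)²) = √(20692.8225 + 288712.7824) = 556.24 m
5: √((689.77)² + (-411.74)²) = √(475782.6529 + 169529.8276) = 803.31 m
6: √((305.51)² + (450.60)²) = √(93336.3601 + 203040.3600) = 544.40 m
7: √((-638.74)² + (-575.16)²) = √(407988.7876 + 330809.0256) = 859.53 m
8: √((72.86)² + (-215.18)²) = √(5308.5796 + 46302.4324) = 227.18 m
9: √((-712.25)² + (180.92)²) = √(507300.0625 + 32732.0464) = 734.87 m
Threshold 69 m: none within range.

none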